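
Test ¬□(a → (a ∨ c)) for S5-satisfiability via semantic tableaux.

Unsatisfiable

1. ¬□(a → (a ∨ c)), w0
2. ¬(a → (a ∨ c)), w1
3. a, w1
4. ¬(a ∨ c), w1
5. ¬a, w1
6. ¬c, w1
Accessibility: w0Rw0, w0Rw1, w1Rw0, w1Rw1
Branch closes: a and ¬a both at w1.
All branches of the tableau close; one closing branch shown above.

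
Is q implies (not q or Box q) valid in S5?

Invalid (countermodel exists)

Tableau for the negation not (q implies (not q or Box q)):
1. not (q implies (not q or Box q)), w0
2. q, w0
3. not (not q or Box q), w0
4. not Box q, w0
5. not q, w1
Accessibility: w0Rw0, w0Rw1, w1Rw0, w1Rw1
The negation has an open branch (countermodel exists).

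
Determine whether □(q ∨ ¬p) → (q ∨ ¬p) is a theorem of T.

Tableau for the negation ¬(□(q ∨ ¬p) → (q ∨ ¬p)):
1. ¬(□(q ∨ ¬p) → (q ∨ ¬p)), w0
2. □(q ∨ ¬p), w0   [¬→-rule on 1]
3. ¬(q ∨ ¬p), w0   [¬→-rule on 1]
4. ¬q, w0   [¬∨-rule on 3]
5. p, w0   [¬∨-rule on 3]
6. q ∨ ¬p, w0   [□-rule on 2 via w0Rw0]
7. ¬p, w0   [∨-rule on 6 (branches; this branch)]
Accessibility: w0Rw0
Branch closes: p and ¬p both at w0.
All branches of the negation close; one closing branch shown above.

Valid in T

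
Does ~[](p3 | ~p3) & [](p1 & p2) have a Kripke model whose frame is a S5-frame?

Unsatisfiable (every branch closes)

1. ~[](p3 | ~p3) & [](p1 & p2), u
2. ~[](p3 | ~p3), u   [&-rule on 1]
3. [](p1 & p2), u   [&-rule on 1]
4. p1 & p2, u   [[]-rule on 3 via uRu]
5. p1, u   [&-rule on 4]
6. p2, u   [&-rule on 4]
7. ~(p3 | ~p3), v   [~[]-rule on 2: fresh world v, uRv]
8. ~p3, v   [~|-rule on 7]
9. p3, v   [~|-rule on 7]
Accessibility: uRu, uRv, vRu, vRv
Branch closes: p3 and ~p3 both at v.
Every branch closes; the branch above is one of them.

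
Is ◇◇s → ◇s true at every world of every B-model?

Invalid (countermodel exists)

Tableau for the negation ¬(◇◇s → ◇s):
1. ¬(◇◇s → ◇s), u
2. ◇◇s, u
3. ¬◇s, u
4. ¬s, u
5. ◇s, v
6. ¬s, v
7. s, w
Accessibility: uRu, uRv, vRu, vRv, vRw, wRv, wRw
The negation has an open branch (countermodel exists).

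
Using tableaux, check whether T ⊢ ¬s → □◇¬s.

Tableau for the negation ¬(¬s → □◇¬s):
1. ¬(¬s → □◇¬s), w0
2. ¬s, w0   [¬→-rule on 1]
3. ¬□◇¬s, w0   [¬→-rule on 1]
4. ¬◇¬s, w1   [¬□-rule on 3: fresh world w1, w0Rw1]
5. s, w1   [¬◇-rule on 4 via w1Rw1]
Accessibility: w0Rw0, w0Rw1, w1Rw1
The negation has an open branch (countermodel exists).

Invalid (countermodel exists)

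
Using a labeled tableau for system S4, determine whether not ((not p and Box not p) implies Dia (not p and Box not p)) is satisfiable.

1. not ((not p and Box not p) implies Dia (not p and Box not p)), w0
2. not p and Box not p, w0
3. not Dia (not p and Box not p), w0
4. not p, w0
5. Box not p, w0
6. not (not p and Box not p), w0
7. not Box not p, w0
8. p, w1
9. not (not p and Box not p), w1
10. not p, w1
Accessibility: w0Rw0, w0Rw1, w1Rw1
Branch closes: p and not p both at w1.
Every branch closes; the branch above is one of them.

Unsatisfiable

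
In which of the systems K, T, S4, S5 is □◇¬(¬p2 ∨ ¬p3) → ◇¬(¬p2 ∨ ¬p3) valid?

T, S4, S5

K-tableau for the negation ¬(□◇¬(¬p2 ∨ ¬p3) → ◇¬(¬p2 ∨ ¬p3)):
1. ¬(□◇¬(¬p2 ∨ ¬p3) → ◇¬(¬p2 ∨ ¬p3)), 0
2. □◇¬(¬p2 ∨ ¬p3), 0
3. ¬◇¬(¬p2 ∨ ¬p3), 0
Complete open branch: countermodel on a K-frame, so not valid in K.
T-tableau for the negation ¬(□◇¬(¬p2 ∨ ¬p3) → ◇¬(¬p2 ∨ ¬p3)):
1. ¬(□◇¬(¬p2 ∨ ¬p3) → ◇¬(¬p2 ∨ ¬p3)), 0
2. □◇¬(¬p2 ∨ ¬p3), 0
3. ¬◇¬(¬p2 ∨ ¬p3), 0
4. ◇¬(¬p2 ∨ ¬p3), 0
5. ¬p2 ∨ ¬p3, 0
6. ¬p3, 0
7. ¬(¬p2 ∨ ¬p3), 1
8. p2, 1
9. p3, 1
10. ◇¬(¬p2 ∨ ¬p3), 1
11. ¬p2 ∨ ¬p3, 1
12. ¬p3, 1
Accessibility: 0R0, 0R1, 1R1
Branch closes: p3 and ¬p3 both at 1.
Every branch closes (one shown): valid in T, hence also in S4, S5 (every theorem of T is a theorem of S4 and S5).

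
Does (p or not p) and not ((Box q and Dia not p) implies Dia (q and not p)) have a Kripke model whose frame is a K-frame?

1. (p or not p) and not ((Box q and Dia not p) implies Dia (q and not p)), w0
2. p or not p, w0
3. not ((Box q and Dia not p) implies Dia (q and not p)), w0
4. Box q and Dia not p, w0
5. not Dia (q and not p), w0
6. Box q, w0
7. Dia not p, w0
8. not p, w0
9. not p, w1
10. not (q and not p), w1
11. q, w1
12. p, w1
Accessibility: w0Rw1
Branch closes: p and not p both at w1.
(One branch shown.) All branches close.

Unsatisfiable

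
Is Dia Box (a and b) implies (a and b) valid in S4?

Tableau for the negation not (Dia Box (a and b) implies (a and b)):
1. not (Dia Box (a and b) implies (a and b)), u
2. Dia Box (a and b), u   [neg-implies-rule on 1]
3. not (a and b), u   [neg-implies-rule on 1]
4. not b, u   [neg-and-rule on 3 (branches; this branch)]
5. Box (a and b), v   [Dia-rule on 2: fresh world v, uRv]
6. a and b, v   [Box-rule on 5 via vRv]
7. a, v   [and-rule on 6]
8. b, v   [and-rule on 6]
Accessibility: uRu, uRv, vRv
The negation has an open branch (countermodel exists).

No, not valid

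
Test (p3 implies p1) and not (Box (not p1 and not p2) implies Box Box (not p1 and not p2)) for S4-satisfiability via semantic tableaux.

1. (p3 implies p1) and not (Box (not p1 and not p2) implies Box Box (not p1 and not p2)), 0
2. p3 implies p1, 0
3. not (Box (not p1 and not p2) implies Box Box (not p1 and not p2)), 0
4. Box (not p1 and not p2), 0
5. not Box Box (not p1 and not p2), 0
6. not p1 and not p2, 0
7. not p1, 0
8. not p2, 0
9. not p3, 0
10. not Box (not p1 and not p2), 1
11. not p1 and not p2, 1
12. not p1, 1
13. not p2, 1
14. not (not p1 and not p2), 2
15. not p1 and not p2, 2
16. not p1, 2
17. not p2, 2
18. p2, 2
Accessibility: 0R0, 0R1, 0R2, 1R1, 1R2, 2R2
Branch closes: p2 and not p2 both at 2.
All branches of the tableau close; one closing branch shown above.

Unsatisfiable (every branch closes)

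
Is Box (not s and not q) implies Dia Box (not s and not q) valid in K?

Not valid

Tableau for the negation not (Box (not s and not q) implies Dia Box (not s and not q)):
1. not (Box (not s and not q) implies Dia Box (not s and not q)), u
2. Box (not s and not q), u
3. not Dia Box (not s and not q), u
The negation has an open branch (countermodel exists).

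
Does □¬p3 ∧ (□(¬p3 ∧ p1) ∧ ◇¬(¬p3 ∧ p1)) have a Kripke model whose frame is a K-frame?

1. □¬p3 ∧ (□(¬p3 ∧ p1) ∧ ◇¬(¬p3 ∧ p1)), u
2. □¬p3, u   [∧-rule on 1]
3. □(¬p3 ∧ p1) ∧ ◇¬(¬p3 ∧ p1), u   [∧-rule on 1]
4. □(¬p3 ∧ p1), u   [∧-rule on 3]
5. ◇¬(¬p3 ∧ p1), u   [∧-rule on 3]
6. ¬(¬p3 ∧ p1), v   [◇-rule on 5: fresh world v, uRv]
7. ¬p3, v   [□-rule on 2 via uRv]
8. ¬p3 ∧ p1, v   [□-rule on 4 via uRv]
9. p1, v   [∧-rule on 8]
10. ¬p1, v   [¬∧-rule on 6 (branches; this branch)]
Accessibility: uRv
Branch closes: p1 and ¬p1 both at v.
Every branch closes; the branch above is one of them.

No, unsatisfiable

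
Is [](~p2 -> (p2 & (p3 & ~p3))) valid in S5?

Tableau for the negation ~[](~p2 -> (p2 & (p3 & ~p3))):
1. ~[](~p2 -> (p2 & (p3 & ~p3))), w0
2. ~(~p2 -> (p2 & (p3 & ~p3))), w1   [~[]-rule on 1: fresh world w1, w0Rw1]
3. ~p2, w1   [~->-rule on 2]
4. ~(p2 & (p3 & ~p3)), w1   [~->-rule on 2]
5. ~(p3 & ~p3), w1   [~&-rule on 4 (branches; this branch)]
6. p3, w1   [~&-rule on 5 (branches; this branch)]
Accessibility: w0Rw0, w0Rw1, w1Rw0, w1Rw1
The negation has an open branch (countermodel exists).

Not valid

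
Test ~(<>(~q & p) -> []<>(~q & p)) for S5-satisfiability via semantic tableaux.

1. ~(<>(~q & p) -> []<>(~q & p)), 0
2. <>(~q & p), 0   [~->-rule on 1]
3. ~[]<>(~q & p), 0   [~->-rule on 1]
4. ~q & p, 1   [<>-rule on 2: fresh world 1, 0R1]
5. ~q, 1   [&-rule on 4]
6. p, 1   [&-rule on 4]
7. ~<>(~q & p), 2   [~[]-rule on 3: fresh world 2, 0R2]
8. ~(~q & p), 0   [~<>-rule on 7 via 2R0]
9. ~(~q & p), 1   [~<>-rule on 7 via 2R1]
10. ~(~q & p), 2   [~<>-rule on 7 via 2R2]
11. ~p, 0   [~&-rule on 8 (branches; this branch)]
12. ~p, 1   [~&-rule on 9 (branches; this branch)]
Accessibility: 0R0, 0R1, 0R2, 1R0, 1R1, 1R2, 2R0, 2R1, 2R2
Branch closes: p and ~p both at 1.
(One branch shown.) All branches close.

Unsatisfiable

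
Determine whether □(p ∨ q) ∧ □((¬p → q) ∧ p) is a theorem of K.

Tableau for the negation ¬(□(p ∨ q) ∧ □((¬p → q) ∧ p)):
1. ¬(□(p ∨ q) ∧ □((¬p → q) ∧ p)), u
2. ¬□((¬p → q) ∧ p), u
3. ¬((¬p → q) ∧ p), v
4. ¬p, v
Accessibility: uRv
The negation has an open branch (countermodel exists).

Not valid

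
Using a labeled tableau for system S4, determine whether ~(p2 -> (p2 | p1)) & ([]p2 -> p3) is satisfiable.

No, unsatisfiable

1. ~(p2 -> (p2 | p1)) & ([]p2 -> p3), 0
2. ~(p2 -> (p2 | p1)), 0
3. []p2 -> p3, 0
4. p2, 0
5. ~(p2 | p1), 0
6. ~p2, 0
7. ~p1, 0
Accessibility: 0R0
Branch closes: p2 and ~p2 both at 0.
(One branch shown.) All branches close.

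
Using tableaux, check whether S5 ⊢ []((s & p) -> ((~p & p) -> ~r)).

Valid in S5

Tableau for the negation ~[]((s & p) -> ((~p & p) -> ~r)):
1. ~[]((s & p) -> ((~p & p) -> ~r)), 0
2. ~((s & p) -> ((~p & p) -> ~r)), 1
3. s & p, 1
4. ~((~p & p) -> ~r), 1
5. s, 1
6. p, 1
7. ~p & p, 1
8. r, 1
9. ~p, 1
Accessibility: 0R0, 0R1, 1R0, 1R1
Branch closes: p and ~p both at 1.
Every branch of the negation's tableau closes; the branch above is one of them.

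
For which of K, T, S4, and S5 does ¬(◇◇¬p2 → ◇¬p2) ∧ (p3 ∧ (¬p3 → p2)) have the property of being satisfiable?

K, T

S4-tableau for the formula:
1. ¬(◇◇¬p2 → ◇¬p2) ∧ (p3 ∧ (¬p3 → p2)), w0
2. ¬(◇◇¬p2 → ◇¬p2), w0
3. p3 ∧ (¬p3 → p2), w0
4. ◇◇¬p2, w0
5. ¬◇¬p2, w0
6. p3, w0
7. ¬p3 → p2, w0
8. p2, w0
9. ◇¬p2, w1
10. p2, w1
11. ¬p2, w2
12. p2, w2
Accessibility: w0Rw0, w0Rw1, w0Rw2, w1Rw1, w1Rw2, w2Rw2
Branch closes: p2 and ¬p2 both at w2.
Every branch closes (one shown): unsatisfiable in S4, hence also in S5 (every S5-frame is an S4-frame).
T-tableau for the formula:
1. ¬(◇◇¬p2 → ◇¬p2) ∧ (p3 ∧ (¬p3 → p2)), w0
2. ¬(◇◇¬p2 → ◇¬p2), w0
3. p3 ∧ (¬p3 → p2), w0
4. ◇◇¬p2, w0
5. ¬◇¬p2, w0
6. p3, w0
7. ¬p3 → p2, w0
8. p2, w0
9. ◇¬p2, w1
10. p2, w1
11. ¬p2, w2
Accessibility: w0Rw0, w0Rw1, w1Rw1, w1Rw2, w2Rw2
Complete open branch: satisfiable in T, hence also in K (this T-model is also a K-model).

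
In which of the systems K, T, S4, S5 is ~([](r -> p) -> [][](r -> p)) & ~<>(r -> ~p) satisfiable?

K, T

S4-tableau for the formula:
1. ~([](r -> p) -> [][](r -> p)) & ~<>(r -> ~p), w0
2. ~([](r -> p) -> [][](r -> p)), w0
3. ~<>(r -> ~p), w0
4. [](r -> p), w0
5. ~[][](r -> p), w0
6. ~(r -> ~p), w0
7. r, w0
8. p, w0
9. r -> p, w0
10. ~[](r -> p), w1
11. ~(r -> ~p), w1
12. r, w1
13. p, w1
14. r -> p, w1
15. ~(r -> p), w2
16. r, w2
17. ~p, w2
18. ~(r -> ~p), w2
19. p, w2
Accessibility: w0Rw0, w0Rw1, w0Rw2, w1Rw1, w1Rw2, w2Rw2
Branch closes: p and ~p both at w2.
Every branch closes (one shown): unsatisfiable in S4, hence also in S5 (every S5-frame is an S4-frame).
T-tableau for the formula:
1. ~([](r -> p) -> [][](r -> p)) & ~<>(r -> ~p), w0
2. ~([](r -> p) -> [][](r -> p)), w0
3. ~<>(r -> ~p), w0
4. [](r -> p), w0
5. ~[][](r -> p), w0
6. ~(r -> ~p), w0
7. r, w0
8. p, w0
9. r -> p, w0
10. ~[](r -> p), w1
11. ~(r -> ~p), w1
12. r, w1
13. p, w1
14. r -> p, w1
15. ~(r -> p), w2
16. r, w2
17. ~p, w2
Accessibility: w0Rw0, w0Rw1, w1Rw1, w1Rw2, w2Rw2
Complete open branch: satisfiable in T, hence also in K (this T-model is also a K-model).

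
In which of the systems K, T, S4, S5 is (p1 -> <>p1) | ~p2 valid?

T, S4, S5

T-tableau for the negation ~((p1 -> <>p1) | ~p2):
1. ~((p1 -> <>p1) | ~p2), w0
2. ~(p1 -> <>p1), w0
3. p2, w0
4. p1, w0
5. ~<>p1, w0
6. ~p1, w0
Accessibility: w0Rw0
Branch closes: p1 and ~p1 both at w0.
Every branch closes (one shown): valid in T, hence also in S4, S5 (every theorem of T is a theorem of S4 and S5).
K-tableau for the negation ~((p1 -> <>p1) | ~p2):
1. ~((p1 -> <>p1) | ~p2), w0
2. ~(p1 -> <>p1), w0
3. p2, w0
4. p1, w0
5. ~<>p1, w0
Complete open branch: countermodel on a K-frame, so not valid in K.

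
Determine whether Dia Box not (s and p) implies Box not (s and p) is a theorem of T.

No, not valid

Tableau for the negation not (Dia Box not (s and p) implies Box not (s and p)):
1. not (Dia Box not (s and p) implies Box not (s and p)), 0
2. Dia Box not (s and p), 0
3. not Box not (s and p), 0
4. Box not (s and p), 1
5. not (s and p), 1
6. not p, 1
7. s and p, 2
8. s, 2
9. p, 2
Accessibility: 0R0, 0R1, 0R2, 1R1, 2R2
The negation has an open branch (countermodel exists).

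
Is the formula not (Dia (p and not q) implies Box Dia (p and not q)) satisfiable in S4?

1. not (Dia (p and not q) implies Box Dia (p and not q)), 0
2. Dia (p and not q), 0   [neg-implies-rule on 1]
3. not Box Dia (p and not q), 0   [neg-implies-rule on 1]
4. p and not q, 1   [Dia-rule on 2: fresh world 1, 0R1]
5. p, 1   [and-rule on 4]
6. not q, 1   [and-rule on 4]
7. not Dia (p and not q), 2   [neg-Box-rule on 3: fresh world 2, 0R2]
8. not (p and not q), 2   [neg-Dia-rule on 7 via 2R2]
9. q, 2   [neg-and-rule on 8 (branches; this branch)]
Accessibility: 0R0, 0R1, 0R2, 1R1, 2R2

Satisfiable (open branch found)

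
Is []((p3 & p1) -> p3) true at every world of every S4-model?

Valid

Tableau for the negation ~[]((p3 & p1) -> p3):
1. ~[]((p3 & p1) -> p3), u
2. ~((p3 & p1) -> p3), v
3. p3 & p1, v
4. ~p3, v
5. p3, v
6. p1, v
Accessibility: uRu, uRv, vRv
Branch closes: p3 and ~p3 both at v.
Every branch of the negation's tableau closes; the branch above is one of them.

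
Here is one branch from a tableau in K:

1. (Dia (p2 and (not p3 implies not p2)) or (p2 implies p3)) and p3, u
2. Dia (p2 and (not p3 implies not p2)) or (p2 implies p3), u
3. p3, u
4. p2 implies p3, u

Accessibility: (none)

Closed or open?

No atom appears with both signs at the same world.

Open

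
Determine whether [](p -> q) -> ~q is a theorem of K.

Tableau for the negation ~([](p -> q) -> ~q):
1. ~([](p -> q) -> ~q), w0
2. [](p -> q), w0
3. q, w0
The negation has an open branch (countermodel exists).

Not valid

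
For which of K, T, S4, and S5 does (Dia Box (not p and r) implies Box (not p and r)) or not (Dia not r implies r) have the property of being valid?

S4-tableau for the negation not ((Dia Box (not p and r) implies Box (not p and r)) or not (Dia not r implies r)):
1. not ((Dia Box (not p and r) implies Box (not p and r)) or not (Dia not r implies r)), 0
2. not (Dia Box (not p and r) implies Box (not p and r)), 0
3. Dia not r implies r, 0
4. Dia Box (not p and r), 0
5. not Box (not p and r), 0
6. r, 0
7. Box (not p and r), 1
8. not p and r, 1
9. not p, 1
10. r, 1
11. not (not p and r), 2
12. not r, 2
Accessibility: 0R0, 0R1, 0R2, 1R1, 2R2
Complete open branch: countermodel on an S4-frame, so not valid in S4, nor in K, T (the same frame is also a K-frame and a T-frame).
S5-tableau for the negation not ((Dia Box (not p and r) implies Box (not p and r)) or not (Dia not r implies r)):
1. not ((Dia Box (not p and r) implies Box (not p and r)) or not (Dia not r implies r)), 0
2. not (Dia Box (not p and r) implies Box (not p and r)), 0
3. Dia not r implies r, 0
4. Dia Box (not p and r), 0
5. not Box (not p and r), 0
6. not Dia not r, 0
7. r, 0
8. Box (not p and r), 1
9. r, 1
10. not p and r, 0
11. not p, 0
12. not p and r, 1
13. not p, 1
14. not (not p and r), 2
15. r, 2
16. not p and r, 2
17. not p, 2
18. not r, 2
Accessibility: 0R0, 0R1, 0R2, 1R0, 1R1, 1R2, 2R0, 2R1, 2R2
Branch closes: r and not r both at 2.
Every branch closes (one shown): valid in S5.

S5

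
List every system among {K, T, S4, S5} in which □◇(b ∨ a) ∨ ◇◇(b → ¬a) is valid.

T, S4, S5

T-tableau for the negation ¬(□◇(b ∨ a) ∨ ◇◇(b → ¬a)):
1. ¬(□◇(b ∨ a) ∨ ◇◇(b → ¬a)), u
2. ¬□◇(b ∨ a), u
3. ¬◇◇(b → ¬a), u
4. ¬◇(b → ¬a), u
5. ¬(b → ¬a), u
6. b, u
7. a, u
8. ¬◇(b ∨ a), v
9. ¬◇(b → ¬a), v
10. ¬(b → ¬a), v
11. b, v
12. a, v
13. ¬(b ∨ a), v
14. ¬b, v
15. ¬a, v
Accessibility: uRu, uRv, vRv
Branch closes: b and ¬b both at v.
Every branch closes (one shown): valid in T, hence also in S4, S5 (every theorem of T is a theorem of S4 and S5).
K-tableau for the negation ¬(□◇(b ∨ a) ∨ ◇◇(b → ¬a)):
1. ¬(□◇(b ∨ a) ∨ ◇◇(b → ¬a)), u
2. ¬□◇(b ∨ a), u
3. ¬◇◇(b → ¬a), u
4. ¬◇(b ∨ a), v
5. ¬◇(b → ¬a), v
Accessibility: uRv
Complete open branch: countermodel on a K-frame, so not valid in K.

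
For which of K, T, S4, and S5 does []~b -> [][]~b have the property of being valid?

S4-tableau for the negation ~([]~b -> [][]~b):
1. ~([]~b -> [][]~b), 0
2. []~b, 0   [~->-rule on 1]
3. ~[][]~b, 0   [~->-rule on 1]
4. ~b, 0   [[]-rule on 2 via 0R0]
5. ~[]~b, 1   [~[]-rule on 3: fresh world 1, 0R1]
6. ~b, 1   [[]-rule on 2 via 0R1]
7. b, 2   [~[]-rule on 5: fresh world 2, 1R2]
8. ~b, 2   [[]-rule on 2 via 0R2]
Accessibility: 0R0, 0R1, 0R2, 1R1, 1R2, 2R2
Branch closes: b and ~b both at 2.
Every branch closes (one shown): valid in S4, hence also in S5 (every theorem of S4 is a theorem of S5).
T-tableau for the negation ~([]~b -> [][]~b):
1. ~([]~b -> [][]~b), 0
2. []~b, 0   [~->-rule on 1]
3. ~[][]~b, 0   [~->-rule on 1]
4. ~b, 0   [[]-rule on 2 via 0R0]
5. ~[]~b, 1   [~[]-rule on 3: fresh world 1, 0R1]
6. ~b, 1   [[]-rule on 2 via 0R1]
7. b, 2   [~[]-rule on 5: fresh world 2, 1R2]
Accessibility: 0R0, 0R1, 1R1, 1R2, 2R2
Complete open branch: countermodel on a T-frame, so not valid in T, nor in K (the same frame is also a K-frame).

S4, S5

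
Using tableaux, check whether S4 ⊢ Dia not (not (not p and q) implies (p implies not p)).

Tableau for the negation not Dia not (not (not p and q) implies (p implies not p)):
1. not Dia not (not (not p and q) implies (p implies not p)), 0
2. not (not p and q) implies (p implies not p), 0
3. p implies not p, 0
4. not p, 0
Accessibility: 0R0
The negation has an open branch (countermodel exists).

Invalid (countermodel exists)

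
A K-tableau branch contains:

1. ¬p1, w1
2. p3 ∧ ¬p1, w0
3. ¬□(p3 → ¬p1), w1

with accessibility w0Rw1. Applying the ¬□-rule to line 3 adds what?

a fresh world w2 with w1Rw2, and ¬(p3 → ¬p1) at w2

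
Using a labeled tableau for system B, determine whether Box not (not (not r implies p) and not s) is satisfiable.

1. Box not (not (not r implies p) and not s), 0
2. not (not (not r implies p) and not s), 0   [Box-rule on 1 via 0R0]
3. s, 0   [neg-and-rule on 2 (branches; this branch)]
Accessibility: 0R0

Satisfiable (open branch found)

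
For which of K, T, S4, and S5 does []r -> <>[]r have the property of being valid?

T, S4, S5

T-tableau for the negation ~([]r -> <>[]r):
1. ~([]r -> <>[]r), u
2. []r, u
3. ~<>[]r, u
4. r, u
5. ~[]r, u
6. ~r, v
7. r, v
Accessibility: uRu, uRv, vRv
Branch closes: r and ~r both at v.
Every branch closes (one shown): valid in T, hence also in S4, S5 (every theorem of T is a theorem of S4 and S5).
K-tableau for the negation ~([]r -> <>[]r):
1. ~([]r -> <>[]r), u
2. []r, u
3. ~<>[]r, u
Complete open branch: countermodel on a K-frame, so not valid in K.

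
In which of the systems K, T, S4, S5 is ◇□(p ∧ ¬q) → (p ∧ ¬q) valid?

S5

S5-tableau for the negation ¬(◇□(p ∧ ¬q) → (p ∧ ¬q)):
1. ¬(◇□(p ∧ ¬q) → (p ∧ ¬q)), 0
2. ◇□(p ∧ ¬q), 0
3. ¬(p ∧ ¬q), 0
4. q, 0
5. □(p ∧ ¬q), 1
6. p ∧ ¬q, 0
7. p, 0
8. ¬q, 0
Accessibility: 0R0, 0R1, 1R0, 1R1
Branch closes: q and ¬q both at 0.
Every branch closes (one shown): valid in S5.
S4-tableau for the negation ¬(◇□(p ∧ ¬q) → (p ∧ ¬q)):
1. ¬(◇□(p ∧ ¬q) → (p ∧ ¬q)), 0
2. ◇□(p ∧ ¬q), 0
3. ¬(p ∧ ¬q), 0
4. q, 0
5. □(p ∧ ¬q), 1
6. p ∧ ¬q, 1
7. p, 1
8. ¬q, 1
Accessibility: 0R0, 0R1, 1R1
Complete open branch: countermodel on an S4-frame, so not valid in S4, nor in K, T (the same frame is also a K-frame and a T-frame).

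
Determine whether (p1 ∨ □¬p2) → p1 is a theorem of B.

Invalid (countermodel exists)

Tableau for the negation ¬((p1 ∨ □¬p2) → p1):
1. ¬((p1 ∨ □¬p2) → p1), w0
2. p1 ∨ □¬p2, w0   [¬→-rule on 1]
3. ¬p1, w0   [¬→-rule on 1]
4. □¬p2, w0   [∨-rule on 2 (branches; this branch)]
5. ¬p2, w0   [□-rule on 4 via w0Rw0]
Accessibility: w0Rw0
The negation has an open branch (countermodel exists).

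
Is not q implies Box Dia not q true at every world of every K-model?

No, not valid

Tableau for the negation not (not q implies Box Dia not q):
1. not (not q implies Box Dia not q), w0
2. not q, w0   [neg-implies-rule on 1]
3. not Box Dia not q, w0   [neg-implies-rule on 1]
4. not Dia not q, w1   [neg-Box-rule on 3: fresh world w1, w0Rw1]
Accessibility: w0Rw1
The negation has an open branch (countermodel exists).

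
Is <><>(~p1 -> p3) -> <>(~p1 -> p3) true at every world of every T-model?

Tableau for the negation ~(<><>(~p1 -> p3) -> <>(~p1 -> p3)):
1. ~(<><>(~p1 -> p3) -> <>(~p1 -> p3)), u
2. <><>(~p1 -> p3), u
3. ~<>(~p1 -> p3), u
4. ~(~p1 -> p3), u
5. ~p1, u
6. ~p3, u
7. <>(~p1 -> p3), v
8. ~(~p1 -> p3), v
9. ~p1, v
10. ~p3, v
11. ~p1 -> p3, w
12. p3, w
Accessibility: uRu, uRv, vRv, vRw, wRw
The negation has an open branch (countermodel exists).

No, not valid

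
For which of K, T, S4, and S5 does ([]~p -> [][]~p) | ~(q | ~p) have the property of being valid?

S4-tableau for the negation ~(([]~p -> [][]~p) | ~(q | ~p)):
1. ~(([]~p -> [][]~p) | ~(q | ~p)), u
2. ~([]~p -> [][]~p), u
3. q | ~p, u
4. []~p, u
5. ~[][]~p, u
6. ~p, u
7. ~[]~p, v
8. ~p, v
9. p, w
10. ~p, w
Accessibility: uRu, uRv, uRw, vRv, vRw, wRw
Branch closes: p and ~p both at w.
Every branch closes (one shown): valid in S4, hence also in S5 (every theorem of S4 is a theorem of S5).
T-tableau for the negation ~(([]~p -> [][]~p) | ~(q | ~p)):
1. ~(([]~p -> [][]~p) | ~(q | ~p)), u
2. ~([]~p -> [][]~p), u
3. q | ~p, u
4. []~p, u
5. ~[][]~p, u
6. ~p, u
7. ~[]~p, v
8. ~p, v
9. p, w
Accessibility: uRu, uRv, vRv, vRw, wRw
Complete open branch: countermodel on a T-frame, so not valid in T, nor in K (the same frame is also a K-frame).

S4, S5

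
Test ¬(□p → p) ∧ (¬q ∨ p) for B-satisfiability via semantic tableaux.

1. ¬(□p → p) ∧ (¬q ∨ p), u
2. ¬(□p → p), u
3. ¬q ∨ p, u
4. □p, u
5. ¬p, u
6. p, u
Accessibility: uRu
Branch closes: p and ¬p both at u.
All branches of the tableau close; one closing branch shown above.

No, unsatisfiable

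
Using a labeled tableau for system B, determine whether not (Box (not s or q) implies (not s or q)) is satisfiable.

1. not (Box (not s or q) implies (not s or q)), 0
2. Box (not s or q), 0
3. not (not s or q), 0
4. s, 0
5. not q, 0
6. not s or q, 0
7. q, 0
Accessibility: 0R0
Branch closes: q and not q both at 0.
Every branch closes; the branch above is one of them.

Unsatisfiable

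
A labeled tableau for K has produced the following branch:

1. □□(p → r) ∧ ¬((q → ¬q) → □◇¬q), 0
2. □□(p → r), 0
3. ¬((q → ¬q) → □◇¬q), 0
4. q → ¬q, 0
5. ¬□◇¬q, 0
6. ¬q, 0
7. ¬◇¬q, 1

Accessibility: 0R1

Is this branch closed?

Not closed

No world carries both an atom and its negation.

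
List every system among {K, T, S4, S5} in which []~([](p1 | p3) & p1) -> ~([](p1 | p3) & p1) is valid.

T, S4, S5

T-tableau for the negation ~([]~([](p1 | p3) & p1) -> ~([](p1 | p3) & p1)):
1. ~([]~([](p1 | p3) & p1) -> ~([](p1 | p3) & p1)), 0
2. []~([](p1 | p3) & p1), 0
3. [](p1 | p3) & p1, 0
4. [](p1 | p3), 0
5. p1, 0
6. ~([](p1 | p3) & p1), 0
7. p1 | p3, 0
8. ~[](p1 | p3), 0
9. p3, 0
10. ~(p1 | p3), 1
11. ~p1, 1
12. ~p3, 1
13. ~([](p1 | p3) & p1), 1
14. p1 | p3, 1
15. p3, 1
Accessibility: 0R0, 0R1, 1R1
Branch closes: p3 and ~p3 both at 1.
Every branch closes (one shown): valid in T, hence also in S4, S5 (every theorem of T is a theorem of S4 and S5).
K-tableau for the negation ~([]~([](p1 | p3) & p1) -> ~([](p1 | p3) & p1)):
1. ~([]~([](p1 | p3) & p1) -> ~([](p1 | p3) & p1)), 0
2. []~([](p1 | p3) & p1), 0
3. [](p1 | p3) & p1, 0
4. [](p1 | p3), 0
5. p1, 0
Complete open branch: countermodel on a K-frame, so not valid in K.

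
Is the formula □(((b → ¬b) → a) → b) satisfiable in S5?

Satisfiable

1. □(((b → ¬b) → a) → b), w0
2. ((b → ¬b) → a) → b, w0
3. b, w0
Accessibility: w0Rw0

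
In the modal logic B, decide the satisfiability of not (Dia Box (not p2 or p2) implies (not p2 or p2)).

1. not (Dia Box (not p2 or p2) implies (not p2 or p2)), w0
2. Dia Box (not p2 or p2), w0
3. not (not p2 or p2), w0
4. p2, w0
5. not p2, w0
Accessibility: w0Rw0
Branch closes: p2 and not p2 both at w0.
Every branch closes; the branch above is one of them.

Unsatisfiable (every branch closes)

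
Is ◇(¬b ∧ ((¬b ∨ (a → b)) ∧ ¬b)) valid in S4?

Tableau for the negation ¬◇(¬b ∧ ((¬b ∨ (a → b)) ∧ ¬b)):
1. ¬◇(¬b ∧ ((¬b ∨ (a → b)) ∧ ¬b)), 0
2. ¬(¬b ∧ ((¬b ∨ (a → b)) ∧ ¬b)), 0
3. ¬((¬b ∨ (a → b)) ∧ ¬b), 0
4. b, 0
Accessibility: 0R0
The negation has an open branch (countermodel exists).

Invalid (countermodel exists)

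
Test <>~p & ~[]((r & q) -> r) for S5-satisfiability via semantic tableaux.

1. <>~p & ~[]((r & q) -> r), u
2. <>~p, u
3. ~[]((r & q) -> r), u
4. ~p, v
5. ~((r & q) -> r), w
6. r & q, w
7. ~r, w
8. r, w
9. q, w
Accessibility: uRu, uRv, uRw, vRu, vRv, vRw, wRu, wRv, wRw
Branch closes: r and ~r both at w.
(One branch shown.) All branches close.

No, unsatisfiable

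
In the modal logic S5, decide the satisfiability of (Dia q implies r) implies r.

Satisfiable (open branch found)

1. (Dia q implies r) implies r, 0
2. r, 0   [implies-rule on 1 (branches; this branch)]
Accessibility: 0R0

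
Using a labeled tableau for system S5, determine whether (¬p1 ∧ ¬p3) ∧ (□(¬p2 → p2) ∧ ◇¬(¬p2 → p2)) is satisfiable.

No, unsatisfiable

1. (¬p1 ∧ ¬p3) ∧ (□(¬p2 → p2) ∧ ◇¬(¬p2 → p2)), 0
2. ¬p1 ∧ ¬p3, 0   [∧-rule on 1]
3. □(¬p2 → p2) ∧ ◇¬(¬p2 → p2), 0   [∧-rule on 1]
4. ¬p1, 0   [∧-rule on 2]
5. ¬p3, 0   [∧-rule on 2]
6. □(¬p2 → p2), 0   [∧-rule on 3]
7. ◇¬(¬p2 → p2), 0   [∧-rule on 3]
8. ¬p2 → p2, 0   [□-rule on 6 via 0R0]
9. p2, 0   [→-rule on 8 (branches; this branch)]
10. ¬(¬p2 → p2), 1   [◇-rule on 7: fresh world 1, 0R1]
11. ¬p2, 1   [¬→-rule on 10]
12. ¬p2 → p2, 1   [□-rule on 6 via 0R1]
13. p2, 1   [→-rule on 12 (branches; this branch)]
Accessibility: 0R0, 0R1, 1R0, 1R1
Branch closes: p2 and ¬p2 both at 1.
Every branch closes; the branch above is one of them.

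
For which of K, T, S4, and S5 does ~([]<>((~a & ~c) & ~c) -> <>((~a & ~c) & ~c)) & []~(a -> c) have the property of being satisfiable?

K

T-tableau for the formula:
1. ~([]<>((~a & ~c) & ~c) -> <>((~a & ~c) & ~c)) & []~(a -> c), u
2. ~([]<>((~a & ~c) & ~c) -> <>((~a & ~c) & ~c)), u
3. []~(a -> c), u
4. []<>((~a & ~c) & ~c), u
5. ~<>((~a & ~c) & ~c), u
6. ~(a -> c), u
7. a, u
8. ~c, u
9. <>((~a & ~c) & ~c), u
10. ~((~a & ~c) & ~c), u
11. ~(~a & ~c), u
12. (~a & ~c) & ~c, v
13. ~a & ~c, v
14. ~c, v
15. ~a, v
16. ~(a -> c), v
17. a, v
Accessibility: uRu, uRv, vRv
Branch closes: a and ~a both at v.
Every branch closes (one shown): unsatisfiable in T, hence also in S4, S5 (every S4/S5-frame is a T-frame).
K-tableau for the formula:
1. ~([]<>((~a & ~c) & ~c) -> <>((~a & ~c) & ~c)) & []~(a -> c), u
2. ~([]<>((~a & ~c) & ~c) -> <>((~a & ~c) & ~c)), u
3. []~(a -> c), u
4. []<>((~a & ~c) & ~c), u
5. ~<>((~a & ~c) & ~c), u
Complete open branch: satisfiable in K.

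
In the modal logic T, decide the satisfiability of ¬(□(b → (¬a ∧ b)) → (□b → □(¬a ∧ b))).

1. ¬(□(b → (¬a ∧ b)) → (□b → □(¬a ∧ b))), w0
2. □(b → (¬a ∧ b)), w0   [¬→-rule on 1]
3. ¬(□b → □(¬a ∧ b)), w0   [¬→-rule on 1]
4. □b, w0   [¬→-rule on 3]
5. ¬□(¬a ∧ b), w0   [¬→-rule on 3]
6. b → (¬a ∧ b), w0   [□-rule on 2 via w0Rw0]
7. b, w0   [□-rule on 4 via w0Rw0]
8. ¬a ∧ b, w0   [→-rule on 6 (branches; this branch)]
9. ¬a, w0   [∧-rule on 8]
10. ¬(¬a ∧ b), w1   [¬□-rule on 5: fresh world w1, w0Rw1]
11. b → (¬a ∧ b), w1   [□-rule on 2 via w0Rw1]
12. b, w1   [□-rule on 4 via w0Rw1]
13. a, w1   [¬∧-rule on 10 (branches; this branch)]
14. ¬a ∧ b, w1   [→-rule on 11 (branches; this branch)]
15. ¬a, w1   [∧-rule on 14]
Accessibility: w0Rw0, w0Rw1, w1Rw1
Branch closes: a and ¬a both at w1.
All branches of the tableau close; one closing branch shown above.

No, unsatisfiable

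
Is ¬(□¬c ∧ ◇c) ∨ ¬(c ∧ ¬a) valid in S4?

Tableau for the negation ¬(¬(□¬c ∧ ◇c) ∨ ¬(c ∧ ¬a)):
1. ¬(¬(□¬c ∧ ◇c) ∨ ¬(c ∧ ¬a)), 0
2. □¬c ∧ ◇c, 0   [¬∨-rule on 1]
3. c ∧ ¬a, 0   [¬∨-rule on 1]
4. □¬c, 0   [∧-rule on 2]
5. ◇c, 0   [∧-rule on 2]
6. c, 0   [∧-rule on 3]
7. ¬a, 0   [∧-rule on 3]
8. ¬c, 0   [□-rule on 4 via 0R0]
Accessibility: 0R0
Branch closes: c and ¬c both at 0.
Every branch of the negation's tableau closes; the branch above is one of them.

Valid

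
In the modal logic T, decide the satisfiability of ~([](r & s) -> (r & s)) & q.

Unsatisfiable

1. ~([](r & s) -> (r & s)) & q, w0
2. ~([](r & s) -> (r & s)), w0
3. q, w0
4. [](r & s), w0
5. ~(r & s), w0
6. r & s, w0
7. r, w0
8. s, w0
9. ~s, w0
Accessibility: w0Rw0
Branch closes: s and ~s both at w0.
All branches of the tableau close; one closing branch shown above.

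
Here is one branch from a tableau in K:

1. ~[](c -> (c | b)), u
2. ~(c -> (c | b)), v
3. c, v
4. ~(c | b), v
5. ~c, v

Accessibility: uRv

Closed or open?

Yes, closed

Both c and ~c appear at v.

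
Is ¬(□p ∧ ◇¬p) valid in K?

Valid

Tableau for the negation □p ∧ ◇¬p:
1. □p ∧ ◇¬p, u
2. □p, u
3. ◇¬p, u
4. ¬p, v
5. p, v
Accessibility: uRv
Branch closes: p and ¬p both at v.
All branches of the negation close; one closing branch shown above.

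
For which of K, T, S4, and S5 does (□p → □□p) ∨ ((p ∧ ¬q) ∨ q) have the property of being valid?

T, S4, S5

T-tableau for the negation ¬((□p → □□p) ∨ ((p ∧ ¬q) ∨ q)):
1. ¬((□p → □□p) ∨ ((p ∧ ¬q) ∨ q)), w0
2. ¬(□p → □□p), w0
3. ¬((p ∧ ¬q) ∨ q), w0
4. □p, w0
5. ¬□□p, w0
6. ¬(p ∧ ¬q), w0
7. ¬q, w0
8. p, w0
9. q, w0
Accessibility: w0Rw0
Branch closes: q and ¬q both at w0.
Every branch closes (one shown): valid in T, hence also in S4, S5 (every theorem of T is a theorem of S4 and S5).
K-tableau for the negation ¬((□p → □□p) ∨ ((p ∧ ¬q) ∨ q)):
1. ¬((□p → □□p) ∨ ((p ∧ ¬q) ∨ q)), w0
2. ¬(□p → □□p), w0
3. ¬((p ∧ ¬q) ∨ q), w0
4. □p, w0
5. ¬□□p, w0
6. ¬(p ∧ ¬q), w0
7. ¬q, w0
8. ¬p, w0
9. ¬□p, w1
10. p, w1
11. ¬p, w2
Accessibility: w0Rw1, w1Rw2
Complete open branch: countermodel on a K-frame, so not valid in K.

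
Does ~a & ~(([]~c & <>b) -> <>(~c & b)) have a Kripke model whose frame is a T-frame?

1. ~a & ~(([]~c & <>b) -> <>(~c & b)), 0
2. ~a, 0
3. ~(([]~c & <>b) -> <>(~c & b)), 0
4. []~c & <>b, 0
5. ~<>(~c & b), 0
6. []~c, 0
7. <>b, 0
8. ~(~c & b), 0
9. ~c, 0
10. ~b, 0
11. b, 1
12. ~(~c & b), 1
13. ~c, 1
14. ~b, 1
Accessibility: 0R0, 0R1, 1R1
Branch closes: b and ~b both at 1.
All branches of the tableau close; one closing branch shown above.

Unsatisfiable (every branch closes)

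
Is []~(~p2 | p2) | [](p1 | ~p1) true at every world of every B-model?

Tableau for the negation ~([]~(~p2 | p2) | [](p1 | ~p1)):
1. ~([]~(~p2 | p2) | [](p1 | ~p1)), 0
2. ~[]~(~p2 | p2), 0   [~|-rule on 1]
3. ~[](p1 | ~p1), 0   [~|-rule on 1]
4. ~p2 | p2, 1   [~[]-rule on 2: fresh world 1, 0R1]
5. p2, 1   [|-rule on 4 (branches; this branch)]
6. ~(p1 | ~p1), 2   [~[]-rule on 3: fresh world 2, 0R2]
7. ~p1, 2   [~|-rule on 6]
8. p1, 2   [~|-rule on 6]
Accessibility: 0R0, 0R1, 0R2, 1R0, 1R1, 2R0, 2R2
Branch closes: p1 and ~p1 both at 2.
All branches of the negation close; one closing branch shown above.

Valid in B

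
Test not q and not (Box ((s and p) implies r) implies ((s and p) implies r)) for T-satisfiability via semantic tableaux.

Unsatisfiable (every branch closes)

1. not q and not (Box ((s and p) implies r) implies ((s and p) implies r)), u
2. not q, u
3. not (Box ((s and p) implies r) implies ((s and p) implies r)), u
4. Box ((s and p) implies r), u
5. not ((s and p) implies r), u
6. s and p, u
7. not r, u
8. s, u
9. p, u
10. (s and p) implies r, u
11. not (s and p), u
12. not p, u
Accessibility: uRu
Branch closes: p and not p both at u.
All branches of the tableau close; one closing branch shown above.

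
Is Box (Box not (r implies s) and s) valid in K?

Not valid

Tableau for the negation not Box (Box not (r implies s) and s):
1. not Box (Box not (r implies s) and s), 0
2. not (Box not (r implies s) and s), 1   [neg-Box-rule on 1: fresh world 1, 0R1]
3. not s, 1   [neg-and-rule on 2 (branches; this branch)]
Accessibility: 0R1
The negation has an open branch (countermodel exists).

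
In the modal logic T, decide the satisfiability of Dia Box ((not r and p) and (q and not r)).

Satisfiable (open branch found)

1. Dia Box ((not r and p) and (q and not r)), u
2. Box ((not r and p) and (q and not r)), v
3. (not r and p) and (q and not r), v
4. not r and p, v
5. q and not r, v
6. not r, v
7. p, v
8. q, v
Accessibility: uRu, uRv, vRv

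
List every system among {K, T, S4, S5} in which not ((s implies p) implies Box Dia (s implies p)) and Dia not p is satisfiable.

S4-tableau for the formula:
1. not ((s implies p) implies Box Dia (s implies p)) and Dia not p, w0
2. not ((s implies p) implies Box Dia (s implies p)), w0
3. Dia not p, w0
4. s implies p, w0
5. not Box Dia (s implies p), w0
6. p, w0
7. not p, w1
8. not Dia (s implies p), w2
9. not (s implies p), w2
10. s, w2
11. not p, w2
Accessibility: w0Rw0, w0Rw1, w0Rw2, w1Rw1, w2Rw2
Complete open branch: satisfiable in S4, hence also in K, T (this S4-model is also a K-model and a T-model).
S5-tableau for the formula:
1. not ((s implies p) implies Box Dia (s implies p)) and Dia not p, w0
2. not ((s implies p) implies Box Dia (s implies p)), w0
3. Dia not p, w0
4. s implies p, w0
5. not Box Dia (s implies p), w0
6. p, w0
7. not p, w1
8. not Dia (s implies p), w2
9. not (s implies p), w0
10. s, w0
11. not p, w0
Accessibility: w0Rw0, w0Rw1, w0Rw2, w1Rw0, w1Rw1, w1Rw2, w2Rw0, w2Rw1, w2Rw2
Branch closes: p and not p both at w0.
Every branch closes (one shown): unsatisfiable in S5.

K, T, S4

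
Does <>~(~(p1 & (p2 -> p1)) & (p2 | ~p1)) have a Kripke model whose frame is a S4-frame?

1. <>~(~(p1 & (p2 -> p1)) & (p2 | ~p1)), u
2. ~(~(p1 & (p2 -> p1)) & (p2 | ~p1)), v   [<>-rule on 1: fresh world v, uRv]
3. ~(p2 | ~p1), v   [~&-rule on 2 (branches; this branch)]
4. ~p2, v   [~|-rule on 3]
5. p1, v   [~|-rule on 3]
Accessibility: uRu, uRv, vRv

Yes, satisfiable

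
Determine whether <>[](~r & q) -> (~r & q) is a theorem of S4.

Tableau for the negation ~(<>[](~r & q) -> (~r & q)):
1. ~(<>[](~r & q) -> (~r & q)), w0
2. <>[](~r & q), w0   [~->-rule on 1]
3. ~(~r & q), w0   [~->-rule on 1]
4. ~q, w0   [~&-rule on 3 (branches; this branch)]
5. [](~r & q), w1   [<>-rule on 2: fresh world w1, w0Rw1]
6. ~r & q, w1   [[]-rule on 5 via w1Rw1]
7. ~r, w1   [&-rule on 6]
8. q, w1   [&-rule on 6]
Accessibility: w0Rw0, w0Rw1, w1Rw1
The negation has an open branch (countermodel exists).

Invalid (countermodel exists)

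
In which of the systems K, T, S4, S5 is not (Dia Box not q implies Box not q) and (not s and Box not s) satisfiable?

S5-tableau for the formula:
1. not (Dia Box not q implies Box not q) and (not s and Box not s), 0
2. not (Dia Box not q implies Box not q), 0
3. not s and Box not s, 0
4. Dia Box not q, 0
5. not Box not q, 0
6. not s, 0
7. Box not s, 0
8. Box not q, 1
9. not s, 1
10. not q, 0
11. not q, 1
12. q, 2
13. not s, 2
14. not q, 2
Accessibility: 0R0, 0R1, 0R2, 1R0, 1R1, 1R2, 2R0, 2R1, 2R2
Branch closes: q and not q both at 2.
Every branch closes (one shown): unsatisfiable in S5.
S4-tableau for the formula:
1. not (Dia Box not q implies Box not q) and (not s and Box not s), 0
2. not (Dia Box not q implies Box not q), 0
3. not s and Box not s, 0
4. Dia Box not q, 0
5. not Box not q, 0
6. not s, 0
7. Box not s, 0
8. Box not q, 1
9. not s, 1
10. not q, 1
11. q, 2
12. not s, 2
Accessibility: 0R0, 0R1, 0R2, 1R1, 2R2
Complete open branch: satisfiable in S4, hence also in K, T (this S4-model is also a K-model and a T-model).

K, T, S4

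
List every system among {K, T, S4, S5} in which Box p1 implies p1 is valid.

T-tableau for the negation not (Box p1 implies p1):
1. not (Box p1 implies p1), w0
2. Box p1, w0
3. not p1, w0
4. p1, w0
Accessibility: w0Rw0
Branch closes: p1 and not p1 both at w0.
Every branch closes (one shown): valid in T, hence also in S4, S5 (every theorem of T is a theorem of S4 and S5).
K-tableau for the negation not (Box p1 implies p1):
1. not (Box p1 implies p1), w0
2. Box p1, w0
3. not p1, w0
Complete open branch: countermodel on a K-frame, so not valid in K.

T, S4, S5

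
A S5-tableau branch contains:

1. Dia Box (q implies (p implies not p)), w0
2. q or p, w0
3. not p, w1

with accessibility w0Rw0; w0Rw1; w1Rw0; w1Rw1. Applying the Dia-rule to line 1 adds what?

a fresh world w2 with w0Rw2, and Box (q implies (p implies not p)) at w2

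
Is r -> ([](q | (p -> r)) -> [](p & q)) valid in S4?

Tableau for the negation ~(r -> ([](q | (p -> r)) -> [](p & q))):
1. ~(r -> ([](q | (p -> r)) -> [](p & q))), 0
2. r, 0   [~->-rule on 1]
3. ~([](q | (p -> r)) -> [](p & q)), 0   [~->-rule on 1]
4. [](q | (p -> r)), 0   [~->-rule on 3]
5. ~[](p & q), 0   [~->-rule on 3]
6. q | (p -> r), 0   [[]-rule on 4 via 0R0]
7. p -> r, 0   [|-rule on 6 (branches; this branch)]
8. ~(p & q), 1   [~[]-rule on 5: fresh world 1, 0R1]
9. q | (p -> r), 1   [[]-rule on 4 via 0R1]
10. ~q, 1   [~&-rule on 8 (branches; this branch)]
11. p -> r, 1   [|-rule on 9 (branches; this branch)]
12. r, 1   [->-rule on 11 (branches; this branch)]
Accessibility: 0R0, 0R1, 1R1
The negation has an open branch (countermodel exists).

Not valid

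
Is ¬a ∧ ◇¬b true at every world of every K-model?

Tableau for the negation ¬(¬a ∧ ◇¬b):
1. ¬(¬a ∧ ◇¬b), w0
2. ¬◇¬b, w0   [¬∧-rule on 1 (branches; this branch)]
The negation has an open branch (countermodel exists).

Not valid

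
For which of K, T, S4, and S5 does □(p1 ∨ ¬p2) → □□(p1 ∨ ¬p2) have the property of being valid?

S4, S5

T-tableau for the negation ¬(□(p1 ∨ ¬p2) → □□(p1 ∨ ¬p2)):
1. ¬(□(p1 ∨ ¬p2) → □□(p1 ∨ ¬p2)), 0
2. □(p1 ∨ ¬p2), 0   [¬→-rule on 1]
3. ¬□□(p1 ∨ ¬p2), 0   [¬→-rule on 1]
4. p1 ∨ ¬p2, 0   [□-rule on 2 via 0R0]
5. ¬p2, 0   [∨-rule on 4 (branches; this branch)]
6. ¬□(p1 ∨ ¬p2), 1   [¬□-rule on 3: fresh world 1, 0R1]
7. p1 ∨ ¬p2, 1   [□-rule on 2 via 0R1]
8. ¬p2, 1   [∨-rule on 7 (branches; this branch)]
9. ¬(p1 ∨ ¬p2), 2   [¬□-rule on 6: fresh world 2, 1R2]
10. ¬p1, 2   [¬∨-rule on 9]
11. p2, 2   [¬∨-rule on 9]
Accessibility: 0R0, 0R1, 1R1, 1R2, 2R2
Complete open branch: countermodel on a T-frame, so not valid in T, nor in K (the same frame is also a K-frame).
S4-tableau for the negation ¬(□(p1 ∨ ¬p2) → □□(p1 ∨ ¬p2)):
1. ¬(□(p1 ∨ ¬p2) → □□(p1 ∨ ¬p2)), 0
2. □(p1 ∨ ¬p2), 0   [¬→-rule on 1]
3. ¬□□(p1 ∨ ¬p2), 0   [¬→-rule on 1]
4. p1 ∨ ¬p2, 0   [□-rule on 2 via 0R0]
5. ¬p2, 0   [∨-rule on 4 (branches; this branch)]
6. ¬□(p1 ∨ ¬p2), 1   [¬□-rule on 3: fresh world 1, 0R1]
7. p1 ∨ ¬p2, 1   [□-rule on 2 via 0R1]
8. ¬p2, 1   [∨-rule on 7 (branches; this branch)]
9. ¬(p1 ∨ ¬p2), 2   [¬□-rule on 6: fresh world 2, 1R2]
10. ¬p1, 2   [¬∨-rule on 9]
11. p2, 2   [¬∨-rule on 9]
12. p1 ∨ ¬p2, 2   [□-rule on 2 via 0R2]
13. ¬p2, 2   [∨-rule on 12 (branches; this branch)]
Accessibility: 0R0, 0R1, 0R2, 1R1, 1R2, 2R2
Branch closes: p2 and ¬p2 both at 2.
Every branch closes (one shown): valid in S4, hence also in S5 (every theorem of S4 is a theorem of S5).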